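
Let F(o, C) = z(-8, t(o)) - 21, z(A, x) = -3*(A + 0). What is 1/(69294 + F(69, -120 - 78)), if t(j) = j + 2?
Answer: 1/69297 ≈ 1.4431e-5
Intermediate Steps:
t(j) = 2 + j
z(A, x) = -3*A
F(o, C) = 3 (F(o, C) = -3*(-8) - 21 = 24 - 21 = 3)
1/(69294 + F(69, -120 - 78)) = 1/(69294 + 3) = 1/69297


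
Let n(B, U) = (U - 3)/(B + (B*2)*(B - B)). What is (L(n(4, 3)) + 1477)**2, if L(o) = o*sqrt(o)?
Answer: 2181529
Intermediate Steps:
n(B, U) = (-3 + U)/B (n(B, U) = (-3 + U)/(B + (2*B)*0) = (-3 + U)/(B + 0) = (-3 + U)/B)
L(o) = o**(3/2)
(L(n(4, 3)) + 1477)**2 = (((-3 + 3)/4)**(3/2) + 1477)**2 = (((1/4)*0)**(3/2) + 1477)**2 = (0**(3/2) + 1477)**2 = (0 + 1477)**2 = 1477**2 = 2181529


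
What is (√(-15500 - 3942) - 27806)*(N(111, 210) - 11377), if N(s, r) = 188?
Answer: 311121334 - 11189*I*√19442 ≈ 3.1112e+8 - 1.5601e+6*I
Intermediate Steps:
(√(-15500 - 3942) - 27806)*(N(111, 210) - 11377) = (√(-15500 - 3942) - 27806)*(188 - 11377) = (√(-19442) - 27806)*(-11189) = (I*√19442 - 27806)*(-11189) = (-27806 + I*√19442)*(-11189) = 311121334 - 11189*I*√19442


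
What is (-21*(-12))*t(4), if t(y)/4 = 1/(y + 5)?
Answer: 112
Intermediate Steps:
t(y) = 4/(5 + y) (t(y) = 4/(y + 5) = 4/(5 + y))
(-21*(-12))*t(4) = (-21*(-12))*(4/(5 + 4)) = 252*(4/9) = 112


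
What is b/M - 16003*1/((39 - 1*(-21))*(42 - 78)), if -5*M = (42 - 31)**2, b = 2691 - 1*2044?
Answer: -5051237/261360 ≈ -19.327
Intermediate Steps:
b = 647 (b = 2691 - 2044 = 647)
M = -121/5 (M = -(42 - 31)**2/5 = -1/5*11**2 = -1/5*121 = -121/5 ≈ -24.200)
b/M - 16003*1/((39 - 1*(-21))*(42 - 78)) = 647/(-121/5) - 16003*1/((39 - 1*(-21))*(42 - 78)) = 647*(-5/121) - 16003*(-1/(36*(39 + 21))) = -3235/121 - 16003/((-36*60)) = -3235/121 - 16003/(-2160) = -3235/121 - 16003*(-1/2160) = -3235/121 + 16003/2160 = -5051237/261360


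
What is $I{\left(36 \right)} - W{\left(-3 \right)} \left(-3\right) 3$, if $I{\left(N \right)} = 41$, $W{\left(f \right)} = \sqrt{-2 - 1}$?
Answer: $369 i \sqrt{3} \approx 639.13 i$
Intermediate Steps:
$W{\left(f \right)} = i \sqrt{3}$ ($W{\left(f \right)} = \sqrt{-3} = i \sqrt{3}$)
$I{\left(36 \right)} - W{\left(-3 \right)} \left(-3\right) 3 = 41 - i \sqrt{3} \left(-3\right) 3 = 41 \cdot 3 i \sqrt{3} \cdot 3 = 41 \cdot 9 i \sqrt{3} = 369 i \sqrt{3}$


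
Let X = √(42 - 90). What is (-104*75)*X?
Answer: -31200*I*√3 ≈ -54040.0*I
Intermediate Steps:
X = 4*I*√3 (X = √(-48) = 4*I*√3 ≈ 6.9282*I)
(-104*75)*X = (-104*75)*(4*I*√3) = -31200*I*√3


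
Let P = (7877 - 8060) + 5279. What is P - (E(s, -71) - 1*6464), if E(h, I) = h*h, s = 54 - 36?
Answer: 11236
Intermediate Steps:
s = 18
E(h, I) = h²
P = 5096 (P = -183 + 5279 = 5096)
P - (E(s, -71) - 1*6464) = 5096 - (18² - 1*6464) = 5096 - (324 - 6464) = 5096 - 1*(-6140) = 5096 + 6140 = 11236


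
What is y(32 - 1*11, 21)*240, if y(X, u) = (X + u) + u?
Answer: 15120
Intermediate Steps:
y(X, u) = X + 2*u
y(32 - 1*11, 21)*240 = ((32 - 1*11) + 2*21)*240 = ((32 - 11) + 42)*240 = (21 + 42)*240 = 63*240 = 15120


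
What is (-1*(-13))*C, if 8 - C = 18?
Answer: -130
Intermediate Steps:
C = -10 (C = 8 - 1*18 = 8 - 18 = -10)
(-1*(-13))*C = -1*(-13)*(-10) = 13*(-10) = -130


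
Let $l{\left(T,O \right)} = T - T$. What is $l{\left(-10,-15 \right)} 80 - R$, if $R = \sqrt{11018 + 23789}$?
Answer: $- \sqrt{34807} \approx -186.57$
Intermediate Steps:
$R = \sqrt{34807} \approx 186.57$
$l{\left(T,O \right)} = 0$
$l{\left(-10,-15 \right)} 80 - R = 0 \cdot 80 - \sqrt{34807} = 0 - \sqrt{34807} = - \sqrt{34807}$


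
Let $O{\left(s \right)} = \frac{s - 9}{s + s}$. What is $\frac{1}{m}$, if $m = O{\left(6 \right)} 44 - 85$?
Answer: $- \frac{1}{96} \approx -0.010417$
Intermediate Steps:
$O{\left(s \right)} = \frac{-9 + s}{2 s}$
$m = -96$ ($m = \frac{-9 + 6}{2 \cdot 6} \cdot 44 - 85 = \frac{1}{2} \cdot \frac{1}{6} \left(-3\right) 44 - 85 = \left(- \frac{1}{4}\right) 44 - 85 = -11 - 85 = -96$)
$\frac{1}{m} = \frac{1}{-96} = - \frac{1}{96}$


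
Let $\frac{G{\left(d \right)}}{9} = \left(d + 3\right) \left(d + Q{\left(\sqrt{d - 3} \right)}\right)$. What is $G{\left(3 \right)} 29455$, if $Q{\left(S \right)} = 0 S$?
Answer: $4771710$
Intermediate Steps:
$Q{\left(S \right)} = 0$
$G{\left(d \right)} = 9 d \left(3 + d\right)$ ($G{\left(d \right)} = 9 \left(d + 3\right) \left(d + 0\right) = 9 \left(3 + d\right) d = 9 d \left(3 + d\right)$)
$G{\left(3 \right)} 29455 = 9 \cdot 3 \left(3 + 3\right) 29455 = 9 \cdot 3 \cdot 6 \cdot 29455 = 162 \cdot 29455 = 4771710$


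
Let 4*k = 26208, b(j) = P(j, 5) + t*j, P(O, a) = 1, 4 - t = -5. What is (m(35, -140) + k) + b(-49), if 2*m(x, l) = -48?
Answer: 6088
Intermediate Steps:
t = 9 (t = 4 - 1*(-5) = 4 + 5 = 9)
m(x, l) = -24 (m(x, l) = (½)*(-48) = -24)
b(j) = 1 + 9*j
k = 6552 (k = (¼)*26208 = 6552)
(m(35, -140) + k) + b(-49) = (-24 + 6552) + (1 + 9*(-49)) = 6528 + (1 - 441) = 6528 - 440 = 6088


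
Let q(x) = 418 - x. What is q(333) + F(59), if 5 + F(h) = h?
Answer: 139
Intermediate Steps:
F(h) = -5 + h
q(333) + F(59) = (418 - 1*333) + (-5 + 59) = (418 - 333) + 54 = 85 + 54 = 139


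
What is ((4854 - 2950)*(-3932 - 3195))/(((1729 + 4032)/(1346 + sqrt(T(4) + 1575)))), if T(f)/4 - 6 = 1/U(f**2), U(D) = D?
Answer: -2609280224/823 - 969272*sqrt(6397)/823 ≈ -3.2646e+6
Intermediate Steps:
T(f) = 24 + 4/f**2 (T(f) = 24 + 4/(f**2) = 24 + 4/f**2)
((4854 - 2950)*(-3932 - 3195))/(((1729 + 4032)/(1346 + sqrt(T(4) + 1575)))) = ((4854 - 2950)*(-3932 - 3195))/(((1729 + 4032)/(1346 + sqrt((24 + 4/4**2) + 1575)))) = (1904*(-7127))/((5761/(1346 + sqrt((24 + 4*(1/16)) + 1575)))) = -(2609280224/823 + 1938544*sqrt((24 + 1/4) + 1575)/823) = -(2609280224/823 + 1938544*sqrt(97/4 + 1575)/823) = -(2609280224/823 + 969272*sqrt(6397)/823) = -13569808*(1346/5761 + sqrt(6397)/11522) = -2609280224/823 - 969272*sqrt(6397)/823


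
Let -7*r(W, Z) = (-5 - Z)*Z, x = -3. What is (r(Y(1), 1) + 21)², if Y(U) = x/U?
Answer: 23409/49 ≈ 477.73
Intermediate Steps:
Y(U) = -3/U
r(W, Z) = -Z*(-5 - Z)/7 (r(W, Z) = -(-5 - Z)*Z/7 = -Z*(-5 - Z)/7)
(r(Y(1), 1) + 21)² = ((⅐)*1*(5 + 1) + 21)² = ((⅐)*1*6 + 21)² = (6/7 + 21)² = (153/7)² = 23409/49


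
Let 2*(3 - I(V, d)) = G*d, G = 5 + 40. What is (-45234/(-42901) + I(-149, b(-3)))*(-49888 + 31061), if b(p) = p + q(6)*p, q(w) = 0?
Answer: -115588535943/85802 ≈ -1.3472e+6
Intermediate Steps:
G = 45
b(p) = p (b(p) = p + 0*p = p + 0 = p)
I(V, d) = 3 - 45*d/2
(-45234/(-42901) + I(-149, b(-3)))*(-49888 + 31061) = (-45234/(-42901) + (3 - 45/2*(-3)))*(-49888 + 31061) = (-45234*(-1/42901) + (3 + 135/2))*(-18827) = (45234/42901 + 141/2)*(-18827) = (6139509/85802)*(-18827) = -115588535943/85802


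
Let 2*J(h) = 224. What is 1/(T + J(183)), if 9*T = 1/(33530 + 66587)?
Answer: 901053/100917937 ≈ 0.0089286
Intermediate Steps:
J(h) = 112 (J(h) = (½)*224 = 112)
T = 1/901053 (T = 1/(9*(33530 + 66587)) = (⅑)/100117 = (⅑)*(1/100117) = 1/901053 ≈ 1.1098e-6)
1/(T + J(183)) = 1/(1/901053 + 112) = 1/(100917937/901053) = 901053/100917937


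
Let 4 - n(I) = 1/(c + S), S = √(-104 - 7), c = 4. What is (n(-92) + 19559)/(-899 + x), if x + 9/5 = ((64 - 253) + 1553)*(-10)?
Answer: 5*(-19563*√111 + 78251*I)/(72704*(√111 - 4*I)) ≈ -1.3454 - 5.705e-6*I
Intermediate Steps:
S = I*√111 (S = √(-111) = I*√111 ≈ 10.536*I)
x = -68209/5 (x = -9/5 + ((64 - 253) + 1553)*(-10) = -9/5 + (-189 + 1553)*(-10) = -9/5 + 1364*(-10) = -9/5 - 13640 = -68209/5 ≈ -13642.)
n(I) = 4 - 1/(4 + I*√111)
(n(-92) + 19559)/(-899 + x) = ((504/127 + I*√111/127) + 19559)/(-899 - 68209/5) = (2484497/127 + I*√111/127)/(-72704/5) = (2484497/127 + I*√111/127)*(-5/72704) = -12422485/9233408 - 5*I*√111/9233408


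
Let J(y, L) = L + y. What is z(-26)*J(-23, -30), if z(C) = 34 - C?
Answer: -3180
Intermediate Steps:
z(-26)*J(-23, -30) = (34 - 1*(-26))*(-30 - 23) = (34 + 26)*(-53) = 60*(-53) = -3180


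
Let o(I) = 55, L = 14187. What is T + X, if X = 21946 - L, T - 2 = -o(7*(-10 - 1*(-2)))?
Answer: 7706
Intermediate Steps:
T = -53 (T = 2 - 1*55 = 2 - 55 = -53)
X = 7759 (X = 21946 - 1*14187 = 21946 - 14187 = 7759)
T + X = -53 + 7759 = 7706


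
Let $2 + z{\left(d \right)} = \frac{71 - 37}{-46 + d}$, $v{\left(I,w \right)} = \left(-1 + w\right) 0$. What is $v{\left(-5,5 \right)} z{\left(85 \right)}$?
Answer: $0$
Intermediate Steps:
$v{\left(I,w \right)} = 0$
$z{\left(d \right)} = -2 + \frac{34}{-46 + d}$ ($z{\left(d \right)} = -2 + \frac{71 - 37}{-46 + d} = -2 + \frac{34}{-46 + d}$)
$v{\left(-5,5 \right)} z{\left(85 \right)} = 0 \frac{2 \left(63 - 85\right)}{-46 + 85} = 0 \frac{2 \left(63 - 85\right)}{39} = 0 \cdot 2 \cdot \frac{1}{39} \left(-22\right) = 0 \left(- \frac{44}{39}\right) = 0$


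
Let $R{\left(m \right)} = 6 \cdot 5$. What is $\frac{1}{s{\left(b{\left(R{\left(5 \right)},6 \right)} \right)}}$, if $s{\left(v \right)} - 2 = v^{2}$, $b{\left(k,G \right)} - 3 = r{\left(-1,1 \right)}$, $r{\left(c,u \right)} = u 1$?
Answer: $\frac{1}{18} \approx 0.055556$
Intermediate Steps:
$R{\left(m \right)} = 30$
$r{\left(c,u \right)} = u$
$b{\left(k,G \right)} = 4$ ($b{\left(k,G \right)} = 3 + 1 = 4$)
$s{\left(v \right)} = 2 + v^{2}$
$\frac{1}{s{\left(b{\left(R{\left(5 \right)},6 \right)} \right)}} = \frac{1}{2 + 4^{2}} = \frac{1}{2 + 16} = \frac{1}{18}$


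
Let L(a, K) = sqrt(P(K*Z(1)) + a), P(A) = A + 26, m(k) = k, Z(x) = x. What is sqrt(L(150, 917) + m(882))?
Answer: sqrt(882 + sqrt(1093)) ≈ 30.250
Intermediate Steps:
P(A) = 26 + A
L(a, K) = sqrt(26 + K + a) (L(a, K) = sqrt((26 + K*1) + a) = sqrt((26 + K) + a) = sqrt(26 + K + a))
sqrt(L(150, 917) + m(882)) = sqrt(sqrt(26 + 917 + 150) + 882) = sqrt(sqrt(1093) + 882) = sqrt(882 + sqrt(1093))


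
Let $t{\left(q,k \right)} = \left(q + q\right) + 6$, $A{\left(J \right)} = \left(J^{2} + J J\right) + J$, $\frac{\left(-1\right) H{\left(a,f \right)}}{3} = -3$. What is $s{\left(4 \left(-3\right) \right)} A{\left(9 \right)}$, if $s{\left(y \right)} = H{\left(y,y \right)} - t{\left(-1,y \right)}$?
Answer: $855$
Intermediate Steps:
$H{\left(a,f \right)} = 9$ ($H{\left(a,f \right)} = \left(-3\right) \left(-3\right) = 9$)
$A{\left(J \right)} = J + 2 J^{2}$ ($A{\left(J \right)} = \left(J^{2} + J^{2}\right) + J = 2 J^{2} + J = J + 2 J^{2}$)
$t{\left(q,k \right)} = 6 + 2 q$ ($t{\left(q,k \right)} = 2 q + 6 = 6 + 2 q$)
$s{\left(y \right)} = 5$ ($s{\left(y \right)} = 9 - \left(6 + 2 \left(-1\right)\right) = 9 - \left(6 - 2\right) = 9 - 4 = 5$)
$s{\left(4 \left(-3\right) \right)} A{\left(9 \right)} = 5 \cdot 9 \left(1 + 2 \cdot 9\right) = 5 \cdot 9 \left(1 + 18\right) = 5 \cdot 9 \cdot 19 = 5 \cdot 171 = 855$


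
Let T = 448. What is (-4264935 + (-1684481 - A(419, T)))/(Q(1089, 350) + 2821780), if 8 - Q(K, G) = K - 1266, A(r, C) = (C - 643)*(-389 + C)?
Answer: -5937911/2821965 ≈ -2.1042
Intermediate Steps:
A(r, C) = (-643 + C)*(-389 + C)
Q(K, G) = 1274 - K (Q(K, G) = 8 - (K - 1266) = 8 - (-1266 + K) = 8 + (1266 - K) = 1274 - K)
(-4264935 + (-1684481 - A(419, T)))/(Q(1089, 350) + 2821780) = (-4264935 + (-1684481 - (250127 + 448**2 - 1032*448)))/((1274 - 1*1089) + 2821780) = (-4264935 + (-1684481 - (250127 + 200704 - 462336)))/((1274 - 1089) + 2821780) = (-4264935 + (-1684481 - 1*(-11505)))/(185 + 2821780) = (-4264935 + (-1684481 + 11505))/2821965 = (-4264935 - 1672976)*(1/2821965) = -5937911*1/2821965 = -5937911/2821965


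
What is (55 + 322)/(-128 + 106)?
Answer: -377/22 ≈ -17.136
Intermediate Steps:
(55 + 322)/(-128 + 106) = 377/(-22) = 377*(-1/22) = -377/22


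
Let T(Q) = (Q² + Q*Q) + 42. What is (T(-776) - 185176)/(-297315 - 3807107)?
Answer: -509609/2052211 ≈ -0.24832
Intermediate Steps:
T(Q) = 42 + 2*Q² (T(Q) = (Q² + Q²) + 42 = 2*Q² + 42 = 42 + 2*Q²)
(T(-776) - 185176)/(-297315 - 3807107) = ((42 + 2*(-776)²) - 185176)/(-297315 - 3807107) = ((42 + 2*602176) - 185176)/(-4104422) = ((42 + 1204352) - 185176)*(-1/4104422) = (1204394 - 185176)*(-1/4104422) = 1019218*(-1/4104422) = -509609/2052211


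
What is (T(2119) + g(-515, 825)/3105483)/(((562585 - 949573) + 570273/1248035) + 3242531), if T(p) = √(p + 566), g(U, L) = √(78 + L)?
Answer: 1248035*√2685/3563818178278 + 1248035*√903/11067376767733298274 ≈ 1.8146e-5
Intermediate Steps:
T(p) = √(566 + p)
(T(2119) + g(-515, 825)/3105483)/(((562585 - 949573) + 570273/1248035) + 3242531) = (√(566 + 2119) + √(78 + 825)/3105483)/(((562585 - 949573) + 570273/1248035) + 3242531) = (√2685 + √903*(1/3105483))/((-386988 + 570273*(1/1248035)) + 3242531) = (√2685 + √903/3105483)/((-386988 + 570273/1248035) + 3242531) = (√2685 + √903/3105483)/(-482973998307/1248035 + 3242531) = (√2685 + √903/3105483)/(3563818178278/1248035) = (√2685 + √903/3105483)*(1248035/3563818178278) = 1248035*√2685/3563818178278 + 1248035*√903/11067376767733298274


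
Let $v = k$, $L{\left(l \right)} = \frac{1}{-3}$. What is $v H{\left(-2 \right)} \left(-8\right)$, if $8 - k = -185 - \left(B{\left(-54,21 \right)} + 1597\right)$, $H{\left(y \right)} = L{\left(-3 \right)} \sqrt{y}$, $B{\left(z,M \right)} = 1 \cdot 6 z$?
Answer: $\frac{11728 i \sqrt{2}}{3} \approx 5528.6 i$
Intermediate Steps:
$L{\left(l \right)} = - \frac{1}{3}$
$B{\left(z,M \right)} = 6 z$
$H{\left(y \right)} = - \frac{\sqrt{y}}{3}$
$k = 1466$ ($k = 8 - \left(-185 - \left(6 \left(-54\right) + 1597\right)\right) = 8 - \left(-185 - \left(-324 + 1597\right)\right) = 8 - \left(-185 - 1273\right) = 8 - -1458 = 8 + 1458 = 1466$)
$v = 1466$
$v H{\left(-2 \right)} \left(-8\right) = 1466 \left(- \frac{\sqrt{-2}}{3}\right) \left(-8\right) = 1466 \left(- \frac{i \sqrt{2}}{3}\right) \left(-8\right) = - \frac{1466 i \sqrt{2}}{3} \left(-8\right) = \frac{11728 i \sqrt{2}}{3}$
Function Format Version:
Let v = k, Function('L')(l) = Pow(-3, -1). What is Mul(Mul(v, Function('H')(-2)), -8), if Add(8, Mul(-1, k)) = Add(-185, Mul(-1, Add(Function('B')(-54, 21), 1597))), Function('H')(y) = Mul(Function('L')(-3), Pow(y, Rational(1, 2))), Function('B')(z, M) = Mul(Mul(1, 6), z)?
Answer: Mul(Rational(11728, 3), I, Pow(2, Rational(1, 2))) ≈ Mul(5528.6, I)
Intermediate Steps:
Function('L')(l) = Rational(-1, 3)
Function('B')(z, M) = Mul(6, z)
Function('H')(y) = Mul(Rational(-1, 3), Pow(y, Rational(1, 2)))
k = 1466 (k = Add(8, Mul(-1, Add(-185, Mul(-1, Add(Mul(6, -54), 1597))))) = Add(8, Mul(-1, Add(-185, Mul(-1, Add(-324, 1597))))) = Add(8, Mul(-1, Add(-185, Mul(-1, 1273)))) = Add(8, Mul(-1, Add(-185, -1273))) = Add(8, Mul(-1, -1458)) = Add(8, 1458) = 1466)
v = 1466
Mul(Mul(v, Function('H')(-2)), -8) = Mul(Mul(1466, Mul(Rational(-1, 3), Pow(-2, Rational(1, 2)))), -8) = Mul(Mul(1466, Mul(Rational(-1, 3), Mul(I, Pow(2, Rational(1, 2))))), -8) = Mul(Mul(1466, Mul(Rational(-1, 3), I, Pow(2, Rational(1, 2)))), -8) = Mul(Mul(Rational(-1466, 3), I, Pow(2, Rational(1, 2))), -8) = Mul(Rational(11728, 3), I, Pow(2, Rational(1, 2)))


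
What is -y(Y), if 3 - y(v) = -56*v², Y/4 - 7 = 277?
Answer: -72267779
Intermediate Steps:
Y = 1136 (Y = 28 + 4*277 = 28 + 1108 = 1136)
y(v) = 3 + 56*v² (y(v) = 3 - (-56)*v² = 3 + 56*v²)
-y(Y) = -(3 + 56*1136²) = -(3 + 56*1290496) = -(3 + 72267776) = -1*72267779 = -72267779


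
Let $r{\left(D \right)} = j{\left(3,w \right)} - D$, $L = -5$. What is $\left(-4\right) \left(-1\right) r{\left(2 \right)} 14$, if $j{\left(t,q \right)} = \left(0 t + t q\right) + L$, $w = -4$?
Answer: $-1064$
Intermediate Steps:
$j{\left(t,q \right)} = -5 + q t$ ($j{\left(t,q \right)} = \left(0 t + t q\right) - 5 = \left(0 + q t\right) - 5 = q t - 5 = -5 + q t$)
$r{\left(D \right)} = -17 - D$ ($r{\left(D \right)} = \left(-5 - 12\right) - D = -17 - D$)
$\left(-4\right) \left(-1\right) r{\left(2 \right)} 14 = \left(-4\right) \left(-1\right) \left(-17 - 2\right) 14 = 4 \left(-17 - 2\right) 14 = 4 \left(-19\right) 14 = \left(-76\right) 14 = -1064$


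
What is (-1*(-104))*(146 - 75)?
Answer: 7384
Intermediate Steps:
(-1*(-104))*(146 - 75) = 104*71 = 7384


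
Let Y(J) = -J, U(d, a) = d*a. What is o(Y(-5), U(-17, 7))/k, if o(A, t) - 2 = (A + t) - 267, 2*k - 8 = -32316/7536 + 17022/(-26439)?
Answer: -4195199512/16979831 ≈ -247.07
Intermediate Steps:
k = 16979831/11069128 (k = 4 + (-32316/7536 + 17022/(-26439))/2 = 4 + (-32316*1/7536 + 17022*(-1/26439))/2 = 4 + (-2693/628 - 5674/8813)/2 = 4 + (½)*(-27296681/5534564) = 4 - 27296681/11069128 = 16979831/11069128 ≈ 1.5340)
U(d, a) = a*d
o(A, t) = -265 + A + t (o(A, t) = 2 + ((A + t) - 267) = 2 + (-267 + A + t) = -265 + A + t)
o(Y(-5), U(-17, 7))/k = (-265 - 1*(-5) + 7*(-17))/(16979831/11069128) = (-265 + 5 - 119)*(11069128/16979831) = -379*11069128/16979831 = -4195199512/16979831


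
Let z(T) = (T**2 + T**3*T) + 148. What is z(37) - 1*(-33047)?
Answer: 1908725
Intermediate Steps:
z(T) = 148 + T**2 + T**4 (z(T) = (T**2 + T**4) + 148 = 148 + T**2 + T**4)
z(37) - 1*(-33047) = (148 + 37**2 + 37**4) - 1*(-33047) = (148 + 1369 + 1874161) + 33047 = 1875678 + 33047 = 1908725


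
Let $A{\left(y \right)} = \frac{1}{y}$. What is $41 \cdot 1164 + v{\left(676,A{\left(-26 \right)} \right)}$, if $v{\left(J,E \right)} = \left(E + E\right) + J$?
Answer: $\frac{629199}{13} \approx 48400.0$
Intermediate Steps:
$v{\left(J,E \right)} = J + 2 E$ ($v{\left(J,E \right)} = 2 E + J = J + 2 E$)
$41 \cdot 1164 + v{\left(676,A{\left(-26 \right)} \right)} = 41 \cdot 1164 + \left(676 + \frac{2}{-26}\right) = 47724 + \left(676 + 2 \left(- \frac{1}{26}\right)\right) = 47724 + \left(676 - \frac{1}{13}\right) = 47724 + \frac{8787}{13} = \frac{629199}{13}$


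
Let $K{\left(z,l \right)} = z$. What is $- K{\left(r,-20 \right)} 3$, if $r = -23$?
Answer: $69$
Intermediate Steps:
$- K{\left(r,-20 \right)} 3 = - \left(-23\right) 3 = \left(-1\right) \left(-69\right) = 69$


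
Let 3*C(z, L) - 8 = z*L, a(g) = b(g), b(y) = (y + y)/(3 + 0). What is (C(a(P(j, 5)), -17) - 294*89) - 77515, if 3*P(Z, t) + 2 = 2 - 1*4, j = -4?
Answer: -2799179/27 ≈ -1.0367e+5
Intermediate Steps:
P(Z, t) = -4/3 (P(Z, t) = -2/3 + (2 - 1*4)/3 = -2/3 + (2 - 4)/3 = -2/3 + (1/3)*(-2) = -2/3 - 2/3 = -4/3)
b(y) = 2*y/3 (b(y) = (2*y)/3 = (2*y)*(1/3) = 2*y/3)
a(g) = 2*g/3
C(z, L) = 8/3 + L*z/3 (C(z, L) = 8/3 + (z*L)/3 = 8/3 + (L*z)/3 = 8/3 + L*z/3)
(C(a(P(j, 5)), -17) - 294*89) - 77515 = ((8/3 + (1/3)*(-17)*((2/3)*(-4/3))) - 294*89) - 77515 = ((8/3 + (1/3)*(-17)*(-8/9)) - 26166) - 77515 = ((8/3 + 136/27) - 26166) - 77515 = (208/27 - 26166) - 77515 = -706274/27 - 77515 = -2799179/27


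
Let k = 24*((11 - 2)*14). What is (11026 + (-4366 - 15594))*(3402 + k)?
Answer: -57409884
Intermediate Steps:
k = 3024 (k = 24*(9*14) = 24*126 = 3024)
(11026 + (-4366 - 15594))*(3402 + k) = (11026 + (-4366 - 15594))*(3402 + 3024) = (11026 - 19960)*6426 = -8934*6426 = -57409884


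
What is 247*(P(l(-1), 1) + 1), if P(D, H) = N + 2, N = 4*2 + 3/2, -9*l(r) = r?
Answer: 6175/2 ≈ 3087.5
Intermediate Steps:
l(r) = -r/9
N = 19/2 (N = 8 + 3*(½) = 8 + 3/2 = 19/2 ≈ 9.5000)
P(D, H) = 23/2 (P(D, H) = 19/2 + 2 = 23/2)
247*(P(l(-1), 1) + 1) = 247*(23/2 + 1) = 247*(25/2) = 6175/2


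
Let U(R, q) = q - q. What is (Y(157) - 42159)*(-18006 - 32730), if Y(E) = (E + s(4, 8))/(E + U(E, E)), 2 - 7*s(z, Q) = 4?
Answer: 335811755712/157 ≈ 2.1389e+9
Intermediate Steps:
U(R, q) = 0
s(z, Q) = -2/7 (s(z, Q) = 2/7 - ⅐*4 = 2/7 - 4/7 = -2/7)
Y(E) = (-2/7 + E)/E (Y(E) = (E - 2/7)/(E + 0) = (-2/7 + E)/E)
(Y(157) - 42159)*(-18006 - 32730) = ((-2/7 + 157)/157 - 42159)*(-18006 - 32730) = ((1/157)*(1097/7) - 42159)*(-50736) = (1097/1099 - 42159)*(-50736) = -46331644/1099*(-50736) = 335811755712/157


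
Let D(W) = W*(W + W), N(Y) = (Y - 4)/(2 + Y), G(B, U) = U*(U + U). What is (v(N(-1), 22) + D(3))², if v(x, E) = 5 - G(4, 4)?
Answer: 81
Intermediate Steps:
G(B, U) = 2*U² (G(B, U) = U*(2*U) = 2*U²)
N(Y) = (-4 + Y)/(2 + Y)
D(W) = 2*W² (D(W) = W*(2*W) = 2*W²)
v(x, E) = -27 (v(x, E) = 5 - 2*4² = 5 - 2*16 = 5 - 1*32 = 5 - 32 = -27)
(v(N(-1), 22) + D(3))² = (-27 + 2*3²)² = (-27 + 2*9)² = (-27 + 18)² = (-9)² = 81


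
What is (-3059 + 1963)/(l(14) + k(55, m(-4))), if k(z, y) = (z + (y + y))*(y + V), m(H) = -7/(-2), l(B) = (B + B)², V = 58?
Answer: -1096/4597 ≈ -0.23842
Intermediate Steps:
l(B) = 4*B² (l(B) = (2*B)² = 4*B²)
m(H) = 7/2 (m(H) = -7*(-½) = 7/2)
k(z, y) = (58 + y)*(z + 2*y) (k(z, y) = (z + (y + y))*(y + 58) = (z + 2*y)*(58 + y) = (58 + y)*(z + 2*y))
(-3059 + 1963)/(l(14) + k(55, m(-4))) = (-3059 + 1963)/(4*14² + (2*(7/2)² + 58*55 + 116*(7/2) + (7/2)*55)) = -1096/(4*196 + (2*(49/4) + 3190 + 406 + 385/2)) = -1096/(784 + (49/2 + 3190 + 406 + 385/2)) = -1096/(784 + 3813) = -1096/4597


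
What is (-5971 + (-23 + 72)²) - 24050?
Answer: -27620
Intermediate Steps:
(-5971 + (-23 + 72)²) - 24050 = (-5971 + 49²) - 24050 = (-5971 + 2401) - 24050 = -3570 - 24050 = -27620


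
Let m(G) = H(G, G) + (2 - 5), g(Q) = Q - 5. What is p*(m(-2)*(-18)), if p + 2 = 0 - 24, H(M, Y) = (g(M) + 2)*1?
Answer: -3744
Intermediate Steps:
g(Q) = -5 + Q
H(M, Y) = -3 + M (H(M, Y) = ((-5 + M) + 2)*1 = (-3 + M)*1 = -3 + M)
m(G) = -6 + G (m(G) = (-3 + G) + (2 - 5) = (-3 + G) - 3 = -6 + G)
p = -26 (p = -2 + (0 - 24) = -2 - 24 = -26)
p*(m(-2)*(-18)) = -26*(-6 - 2)*(-18) = -(-208)*(-18) = -26*144 = -3744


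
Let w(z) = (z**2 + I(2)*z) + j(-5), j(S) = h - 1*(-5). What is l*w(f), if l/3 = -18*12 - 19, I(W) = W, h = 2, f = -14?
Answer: -123375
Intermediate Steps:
j(S) = 7 (j(S) = 2 - 1*(-5) = 2 + 5 = 7)
l = -705 (l = 3*(-18*12 - 19) = 3*(-216 - 19) = 3*(-235) = -705)
w(z) = 7 + z**2 + 2*z (w(z) = (z**2 + 2*z) + 7 = 7 + z**2 + 2*z)
l*w(f) = -705*(7 + (-14)**2 + 2*(-14)) = -705*(7 + 196 - 28) = -705*175 = -123375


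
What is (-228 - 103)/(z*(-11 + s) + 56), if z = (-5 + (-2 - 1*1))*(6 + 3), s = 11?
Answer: -331/56 ≈ -5.9107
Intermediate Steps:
z = -72 (z = (-5 + (-2 - 1))*9 = (-5 - 3)*9 = -8*9 = -72)
(-228 - 103)/(z*(-11 + s) + 56) = (-228 - 103)/(-72*(-11 + 11) + 56) = -331/(-72*0 + 56) = -331/(0 + 56) = -331/56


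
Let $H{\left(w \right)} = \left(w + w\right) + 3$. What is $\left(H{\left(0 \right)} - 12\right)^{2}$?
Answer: $81$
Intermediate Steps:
$H{\left(w \right)} = 3 + 2 w$ ($H{\left(w \right)} = 2 w + 3 = 3 + 2 w$)
$\left(H{\left(0 \right)} - 12\right)^{2} = \left(\left(3 + 2 \cdot 0\right) - 12\right)^{2} = \left(\left(3 + 0\right) - 12\right)^{2} = \left(3 - 12\right)^{2} = \left(-9\right)^{2} = 81$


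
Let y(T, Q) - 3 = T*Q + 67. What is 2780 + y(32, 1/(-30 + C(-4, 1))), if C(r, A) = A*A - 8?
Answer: 105418/37 ≈ 2849.1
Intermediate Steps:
C(r, A) = -8 + A² (C(r, A) = A² - 8 = -8 + A²)
y(T, Q) = 70 + Q*T (y(T, Q) = 3 + (T*Q + 67) = 3 + (Q*T + 67) = 3 + (67 + Q*T) = 70 + Q*T)
2780 + y(32, 1/(-30 + C(-4, 1))) = 2780 + (70 + 32/(-30 + (-8 + 1²))) = 2780 + (70 + 32/(-30 + (-8 + 1))) = 2780 + (70 + 32/(-30 - 7)) = 2780 + (70 + 32/(-37)) = 2780 + (70 - 1/37*32) = 2780 + (70 - 32/37) = 2780 + 2558/37 = 105418/37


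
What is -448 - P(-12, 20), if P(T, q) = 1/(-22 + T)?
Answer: -15231/34 ≈ -447.97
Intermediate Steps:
-448 - P(-12, 20) = -448 - 1/(-22 - 12) = -448 - 1/(-34) = -448 - 1*(-1/34) = -448 + 1/34 = -15231/34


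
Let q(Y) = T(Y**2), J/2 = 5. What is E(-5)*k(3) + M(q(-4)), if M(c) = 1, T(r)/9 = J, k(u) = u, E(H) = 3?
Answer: 10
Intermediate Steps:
J = 10 (J = 2*5 = 10)
T(r) = 90 (T(r) = 9*10 = 90)
q(Y) = 90
E(-5)*k(3) + M(q(-4)) = 3*3 + 1 = 9 + 1 = 10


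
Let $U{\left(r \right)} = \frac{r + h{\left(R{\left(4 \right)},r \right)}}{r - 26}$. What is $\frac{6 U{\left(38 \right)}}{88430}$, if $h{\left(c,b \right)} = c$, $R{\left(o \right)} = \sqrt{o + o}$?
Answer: $\frac{19}{88430} + \frac{\sqrt{2}}{88430} \approx 0.00023085$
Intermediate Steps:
$R{\left(o \right)} = \sqrt{2} \sqrt{o}$ ($R{\left(o \right)} = \sqrt{2 o} = \sqrt{2} \sqrt{o}$)
$U{\left(r \right)} = \frac{r + 2 \sqrt{2}}{-26 + r}$ ($U{\left(r \right)} = \frac{r + \sqrt{2} \sqrt{4}}{r - 26} = \frac{r + \sqrt{2} \cdot 2}{-26 + r} = \frac{r + 2 \sqrt{2}}{-26 + r}$)
$\frac{6 U{\left(38 \right)}}{88430} = \frac{6 \frac{38 + 2 \sqrt{2}}{-26 + 38}}{88430} = 6 \frac{38 + 2 \sqrt{2}}{12} \cdot \frac{1}{88430} = 6 \left(\frac{19}{6} + \frac{\sqrt{2}}{6}\right) \frac{1}{88430} = \left(19 + \sqrt{2}\right) \frac{1}{88430} = \frac{19}{88430} + \frac{\sqrt{2}}{88430}$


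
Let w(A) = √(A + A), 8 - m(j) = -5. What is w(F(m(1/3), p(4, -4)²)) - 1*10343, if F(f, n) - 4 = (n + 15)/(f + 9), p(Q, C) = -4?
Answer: -10343 + √1309/11 ≈ -10340.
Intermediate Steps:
m(j) = 13 (m(j) = 8 - 1*(-5) = 8 + 5 = 13)
F(f, n) = 4 + (15 + n)/(9 + f) (F(f, n) = 4 + (n + 15)/(f + 9) = 4 + (15 + n)/(9 + f))
w(A) = √2*√A (w(A) = √(2*A) = √2*√A)
w(F(m(1/3), p(4, -4)²)) - 1*10343 = √2*√((51 + (-4)² + 4*13)/(9 + 13)) - 1*10343 = √2*√((51 + 16 + 52)/22) - 10343 = √2*√((1/22)*119) - 10343 = √2*√(119/22) - 10343 = √2*(√2618/22) - 10343 = √1309/11 - 10343 = -10343 + √1309/11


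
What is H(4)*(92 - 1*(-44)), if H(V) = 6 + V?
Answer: 1360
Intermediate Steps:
H(4)*(92 - 1*(-44)) = (6 + 4)*(92 - 1*(-44)) = 10*(92 + 44) = 10*136 = 1360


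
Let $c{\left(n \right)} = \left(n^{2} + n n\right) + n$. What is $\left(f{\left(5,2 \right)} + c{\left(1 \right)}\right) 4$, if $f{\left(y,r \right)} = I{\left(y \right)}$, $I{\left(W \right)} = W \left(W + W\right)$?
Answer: $212$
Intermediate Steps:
$c{\left(n \right)} = n + 2 n^{2}$ ($c{\left(n \right)} = \left(n^{2} + n^{2}\right) + n = 2 n^{2} + n = n + 2 n^{2}$)
$I{\left(W \right)} = 2 W^{2}$ ($I{\left(W \right)} = W 2 W = 2 W^{2}$)
$f{\left(y,r \right)} = 2 y^{2}$
$\left(f{\left(5,2 \right)} + c{\left(1 \right)}\right) 4 = \left(2 \cdot 5^{2} + 1 \left(1 + 2 \cdot 1\right)\right) 4 = \left(2 \cdot 25 + 1 \left(1 + 2\right)\right) 4 = \left(50 + 1 \cdot 3\right) 4 = \left(50 + 3\right) 4 = 53 \cdot 4 = 212$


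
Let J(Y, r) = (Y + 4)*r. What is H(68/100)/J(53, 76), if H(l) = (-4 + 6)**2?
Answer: 1/1083 ≈ 0.00092336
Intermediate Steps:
H(l) = 4 (H(l) = 2**2 = 4)
J(Y, r) = r*(4 + Y) (J(Y, r) = (4 + Y)*r = r*(4 + Y))
H(68/100)/J(53, 76) = 4/((76*(4 + 53))) = 4/((76*57)) = 4/4332 = 4*(1/4332) = 1/1083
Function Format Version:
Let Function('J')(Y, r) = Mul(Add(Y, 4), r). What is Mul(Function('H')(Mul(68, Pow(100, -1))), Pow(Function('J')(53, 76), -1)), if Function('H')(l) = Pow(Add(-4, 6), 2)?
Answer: Rational(1, 1083) ≈ 0.00092336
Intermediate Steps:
Function('H')(l) = 4 (Function('H')(l) = Pow(2, 2) = 4)
Function('J')(Y, r) = Mul(r, Add(4, Y)) (Function('J')(Y, r) = Mul(Add(4, Y), r) = Mul(r, Add(4, Y)))
Mul(Function('H')(Mul(68, Pow(100, -1))), Pow(Function('J')(53, 76), -1)) = Mul(4, Pow(Mul(76, Add(4, 53)), -1)) = Mul(4, Pow(Mul(76, 57), -1)) = Mul(4, Pow(4332, -1)) = Mul(4, Rational(1, 4332)) = Rational(1, 1083)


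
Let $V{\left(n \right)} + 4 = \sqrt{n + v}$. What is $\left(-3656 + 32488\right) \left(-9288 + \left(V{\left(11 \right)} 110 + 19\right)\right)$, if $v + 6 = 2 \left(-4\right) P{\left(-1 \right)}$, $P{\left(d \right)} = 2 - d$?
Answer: $-279929888 + 3171520 i \sqrt{19} \approx -2.7993 \cdot 10^{8} + 1.3824 \cdot 10^{7} i$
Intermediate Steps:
$v = -30$ ($v = -6 + 2 \left(-4\right) \left(2 - -1\right) = -6 - 8 \left(2 + 1\right) = -6 - 24 = -30$)
$V{\left(n \right)} = -4 + \sqrt{-30 + n}$ ($V{\left(n \right)} = -4 + \sqrt{n - 30} = -4 + \sqrt{-30 + n}$)
$\left(-3656 + 32488\right) \left(-9288 + \left(V{\left(11 \right)} 110 + 19\right)\right) = \left(-3656 + 32488\right) \left(-9288 + \left(\left(-4 + \sqrt{-30 + 11}\right) 110 + 19\right)\right) = 28832 \left(-9288 + \left(\left(-4 + \sqrt{-19}\right) 110 + 19\right)\right) = 28832 \left(-9288 + \left(\left(-4 + i \sqrt{19}\right) 110 + 19\right)\right) = 28832 \left(-9288 - \left(421 - 110 i \sqrt{19}\right)\right) = 28832 \left(-9709 + 110 i \sqrt{19}\right) = -279929888 + 3171520 i \sqrt{19}$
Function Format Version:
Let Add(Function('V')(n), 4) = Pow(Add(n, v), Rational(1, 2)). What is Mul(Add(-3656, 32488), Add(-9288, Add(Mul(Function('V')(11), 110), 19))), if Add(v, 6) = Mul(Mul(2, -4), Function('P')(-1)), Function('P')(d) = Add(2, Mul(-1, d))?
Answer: Add(-279929888, Mul(3171520, I, Pow(19, Rational(1, 2)))) ≈ Add(-2.7993e+8, Mul(1.3824e+7, I))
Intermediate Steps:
v = -30 (v = Add(-6, Mul(Mul(2, -4), Add(2, Mul(-1, -1)))) = Add(-6, Mul(-8, Add(2, 1))) = Add(-6, Mul(-8, 3)) = Add(-6, -24) = -30)
Function('V')(n) = Add(-4, Pow(Add(-30, n), Rational(1, 2))) (Function('V')(n) = Add(-4, Pow(Add(n, -30), Rational(1, 2))) = Add(-4, Pow(Add(-30, n), Rational(1, 2))))
Mul(Add(-3656, 32488), Add(-9288, Add(Mul(Function('V')(11), 110), 19))) = Mul(Add(-3656, 32488), Add(-9288, Add(Mul(Add(-4, Pow(Add(-30, 11), Rational(1, 2))), 110), 19))) = Mul(28832, Add(-9288, Add(Mul(Add(-4, Pow(-19, Rational(1, 2))), 110), 19))) = Mul(28832, Add(-9288, Add(Mul(Add(-4, Mul(I, Pow(19, Rational(1, 2)))), 110), 19))) = Mul(28832, Add(-9288, Add(Add(-440, Mul(110, I, Pow(19, Rational(1, 2)))), 19))) = Mul(28832, Add(-9288, Add(-421, Mul(110, I, Pow(19, Rational(1, 2)))))) = Mul(28832, Add(-9709, Mul(110, I, Pow(19, Rational(1, 2))))) = Add(-279929888, Mul(3171520, I, Pow(19, Rational(1, 2))))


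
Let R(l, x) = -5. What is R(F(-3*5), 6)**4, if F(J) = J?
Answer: 625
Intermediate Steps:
R(F(-3*5), 6)**4 = (-5)**4 = 625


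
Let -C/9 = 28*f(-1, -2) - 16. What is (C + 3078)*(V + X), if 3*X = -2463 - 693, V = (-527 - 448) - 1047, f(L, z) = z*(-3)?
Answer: -5256540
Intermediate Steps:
f(L, z) = -3*z
C = -1368 (C = -9*(28*(-3*(-2)) - 16) = -9*(28*6 - 16) = -9*(168 - 16) = -9*152 = -1368)
V = -2022 (V = -975 - 1047 = -2022)
X = -1052 (X = (-2463 - 693)/3 = (⅓)*(-3156) = -1052)
(C + 3078)*(V + X) = (-1368 + 3078)*(-2022 - 1052) = 1710*(-3074) = -5256540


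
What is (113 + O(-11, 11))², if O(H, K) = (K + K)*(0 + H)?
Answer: 16641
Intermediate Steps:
O(H, K) = 2*H*K (O(H, K) = (2*K)*H = 2*H*K)
(113 + O(-11, 11))² = (113 + 2*(-11)*11)² = (113 - 242)² = (-129)² = 16641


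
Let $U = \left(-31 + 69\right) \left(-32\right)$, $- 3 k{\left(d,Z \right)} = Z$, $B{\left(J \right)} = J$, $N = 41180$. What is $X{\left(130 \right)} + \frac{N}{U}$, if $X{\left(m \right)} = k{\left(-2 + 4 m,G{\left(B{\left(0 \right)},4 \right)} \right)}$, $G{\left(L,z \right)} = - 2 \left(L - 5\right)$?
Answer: $- \frac{33925}{912} \approx -37.198$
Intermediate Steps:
$G{\left(L,z \right)} = 10 - 2 L$ ($G{\left(L,z \right)} = - 2 \left(-5 + L\right) = 10 - 2 L$)
$k{\left(d,Z \right)} = - \frac{Z}{3}$
$X{\left(m \right)} = - \frac{10}{3}$ ($X{\left(m \right)} = - \frac{10 - 0}{3} = - \frac{10 + 0}{3} = \left(- \frac{1}{3}\right) 10 = - \frac{10}{3}$)
$U = -1216$ ($U = 38 \left(-32\right) = -1216$)
$X{\left(130 \right)} + \frac{N}{U} = - \frac{10}{3} + \frac{41180}{-1216} = - \frac{10}{3} + 41180 \left(- \frac{1}{1216}\right) = - \frac{10}{3} - \frac{10295}{304} = - \frac{33925}{912}$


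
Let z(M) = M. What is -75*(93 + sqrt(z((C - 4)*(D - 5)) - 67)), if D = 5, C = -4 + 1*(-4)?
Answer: -6975 - 75*I*sqrt(67) ≈ -6975.0 - 613.9*I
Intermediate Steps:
C = -8 (C = -4 - 4 = -8)
-75*(93 + sqrt(z((C - 4)*(D - 5)) - 67)) = -75*(93 + sqrt((-8 - 4)*(5 - 5) - 67)) = -75*(93 + sqrt(-12*0 - 67)) = -75*(93 + sqrt(0 - 67)) = -75*(93 + sqrt(-67)) = -75*(93 + I*sqrt(67)) = -6975 - 75*I*sqrt(67)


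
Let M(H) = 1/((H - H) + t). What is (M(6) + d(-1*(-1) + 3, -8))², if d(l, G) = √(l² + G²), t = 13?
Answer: 13521/169 + 8*√5/13 ≈ 81.382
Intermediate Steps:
M(H) = 1/13 (M(H) = 1/((H - H) + 13) = 1/(0 + 13) = 1/13)
d(l, G) = √(G² + l²)
(M(6) + d(-1*(-1) + 3, -8))² = (1/13 + √((-8)² + (-1*(-1) + 3)²))² = (1/13 + √(64 + (1 + 3)²))² = (1/13 + √(64 + 4²))² = (1/13 + √(64 + 16))² = (1/13 + √80)² = (1/13 + 4*√5)²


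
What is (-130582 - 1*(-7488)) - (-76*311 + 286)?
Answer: -99744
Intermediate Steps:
(-130582 - 1*(-7488)) - (-76*311 + 286) = (-130582 + 7488) - (-23636 + 286) = -123094 - 1*(-23350) = -123094 + 23350 = -99744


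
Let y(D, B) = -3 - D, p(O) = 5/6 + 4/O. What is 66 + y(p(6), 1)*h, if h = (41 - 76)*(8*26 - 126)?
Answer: 12981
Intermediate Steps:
p(O) = ⅚ + 4/O (p(O) = 5*(⅙) + 4/O = ⅚ + 4/O)
h = -2870 (h = -35*(208 - 126) = -35*82 = -2870)
66 + y(p(6), 1)*h = 66 + (-3 - (⅚ + 4/6))*(-2870) = 66 + (-3 - (⅚ + 4*(⅙)))*(-2870) = 66 + (-3 - (⅚ + ⅔))*(-2870) = 66 + (-3 - 1*3/2)*(-2870) = 66 + (-3 - 3/2)*(-2870) = 66 - 9/2*(-2870) = 66 + 12915 = 12981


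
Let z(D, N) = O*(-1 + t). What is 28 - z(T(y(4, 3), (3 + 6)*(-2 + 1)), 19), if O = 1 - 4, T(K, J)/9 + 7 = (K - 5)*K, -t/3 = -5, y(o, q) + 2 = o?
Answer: 70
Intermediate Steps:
y(o, q) = -2 + o
t = 15 (t = -3*(-5) = 15)
T(K, J) = -63 + 9*K*(-5 + K) (T(K, J) = -63 + 9*((K - 5)*K) = -63 + 9*((-5 + K)*K) = -63 + 9*(K*(-5 + K)) = -63 + 9*K*(-5 + K))
O = -3
z(D, N) = -42 (z(D, N) = -3*(-1 + 15) = -3*14 = -42)
28 - z(T(y(4, 3), (3 + 6)*(-2 + 1)), 19) = 28 - 1*(-42) = 28 + 42 = 70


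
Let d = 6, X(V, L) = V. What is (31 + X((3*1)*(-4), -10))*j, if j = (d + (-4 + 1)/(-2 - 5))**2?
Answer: 38475/49 ≈ 785.20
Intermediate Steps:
j = 2025/49 (j = (6 + (-4 + 1)/(-2 - 5))**2 = (6 - 3/(-7))**2 = (6 - 3*(-1/7))**2 = (6 + 3/7)**2 = (45/7)**2 = 2025/49 ≈ 41.327)
(31 + X((3*1)*(-4), -10))*j = (31 + (3*1)*(-4))*(2025/49) = (31 + 3*(-4))*(2025/49) = (31 - 12)*(2025/49) = 19*(2025/49) = 38475/49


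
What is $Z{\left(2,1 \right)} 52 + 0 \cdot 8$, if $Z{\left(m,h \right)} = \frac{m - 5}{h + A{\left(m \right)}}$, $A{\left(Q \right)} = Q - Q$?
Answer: $-156$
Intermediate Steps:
$A{\left(Q \right)} = 0$
$Z{\left(m,h \right)} = \frac{-5 + m}{h}$ ($Z{\left(m,h \right)} = \frac{m - 5}{h + 0} = \frac{-5 + m}{h}$)
$Z{\left(2,1 \right)} 52 + 0 \cdot 8 = \frac{-5 + 2}{1} \cdot 52 + 0 \cdot 8 = 1 \left(-3\right) 52 + 0 = \left(-3\right) 52 + 0 = -156 + 0 = -156$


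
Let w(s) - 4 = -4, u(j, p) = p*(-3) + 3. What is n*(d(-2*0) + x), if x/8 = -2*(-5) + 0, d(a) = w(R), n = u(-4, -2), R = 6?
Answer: 720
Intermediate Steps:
u(j, p) = 3 - 3*p (u(j, p) = -3*p + 3 = 3 - 3*p)
n = 9 (n = 3 - 3*(-2) = 3 + 6 = 9)
w(s) = 0 (w(s) = 4 - 4 = 0)
d(a) = 0
x = 80 (x = 8*(-2*(-5) + 0) = 8*(10 + 0) = 8*10 = 80)
n*(d(-2*0) + x) = 9*(0 + 80) = 9*80 = 720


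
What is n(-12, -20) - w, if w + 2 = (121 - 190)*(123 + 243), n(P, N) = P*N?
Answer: 25496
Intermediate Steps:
n(P, N) = N*P
w = -25256 (w = -2 + (121 - 190)*(123 + 243) = -2 - 69*366 = -2 - 25254 = -25256)
n(-12, -20) - w = -20*(-12) - 1*(-25256) = 240 + 25256 = 25496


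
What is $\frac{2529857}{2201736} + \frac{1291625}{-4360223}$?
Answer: $\frac{8186923417111}{9600059947128} \approx 0.8528$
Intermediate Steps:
$\frac{2529857}{2201736} + \frac{1291625}{-4360223} = 2529857 \cdot \frac{1}{2201736} + 1291625 \left(- \frac{1}{4360223}\right) = \frac{2529857}{2201736} - \frac{1291625}{4360223} = \frac{8186923417111}{9600059947128}$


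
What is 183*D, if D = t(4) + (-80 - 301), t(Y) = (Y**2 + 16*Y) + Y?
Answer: -54351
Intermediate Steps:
t(Y) = Y**2 + 17*Y
D = -297 (D = 4*(17 + 4) + (-80 - 301) = 4*21 - 381 = 84 - 381 = -297)
183*D = 183*(-297) = -54351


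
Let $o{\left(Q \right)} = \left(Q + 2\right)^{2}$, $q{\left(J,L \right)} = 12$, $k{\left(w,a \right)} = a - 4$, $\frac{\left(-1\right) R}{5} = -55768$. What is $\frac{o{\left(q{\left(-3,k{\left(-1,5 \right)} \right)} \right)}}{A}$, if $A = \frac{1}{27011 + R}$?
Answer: $59946796$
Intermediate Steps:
$R = 278840$ ($R = \left(-5\right) \left(-55768\right) = 278840$)
$k{\left(w,a \right)} = -4 + a$ ($k{\left(w,a \right)} = a - 4 = -4 + a$)
$A = \frac{1}{305851}$ ($A = \frac{1}{27011 + 278840} = \frac{1}{305851} \approx 3.2696 \cdot 10^{-6}$)
$o{\left(Q \right)} = \left(2 + Q\right)^{2}$
$\frac{o{\left(q{\left(-3,k{\left(-1,5 \right)} \right)} \right)}}{A} = \left(2 + 12\right)^{2} \frac{1}{\frac{1}{305851}} = 14^{2} \cdot 305851 = 196 \cdot 305851 = 59946796$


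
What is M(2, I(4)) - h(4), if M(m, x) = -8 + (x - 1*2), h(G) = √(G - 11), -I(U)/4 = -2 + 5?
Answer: -22 - I*√7 ≈ -22.0 - 2.6458*I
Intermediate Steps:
I(U) = -12 (I(U) = -4*(-2 + 5) = -4*3 = -12)
h(G) = √(-11 + G)
M(m, x) = -10 + x (M(m, x) = -8 + (x - 2) = -8 + (-2 + x) = -10 + x)
M(2, I(4)) - h(4) = (-10 - 12) - √(-11 + 4) = -22 - √(-7) = -22 - I*√7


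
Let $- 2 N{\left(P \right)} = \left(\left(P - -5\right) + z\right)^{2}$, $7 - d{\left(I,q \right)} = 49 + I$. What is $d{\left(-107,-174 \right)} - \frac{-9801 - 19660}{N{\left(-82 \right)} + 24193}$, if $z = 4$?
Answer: $\frac{2857627}{43057} \approx 66.368$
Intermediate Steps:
$d{\left(I,q \right)} = -42 - I$ ($d{\left(I,q \right)} = 7 - \left(49 + I\right) = -42 - I$)
$N{\left(P \right)} = - \frac{\left(9 + P\right)^{2}}{2}$ ($N{\left(P \right)} = - \frac{\left(\left(P - -5\right) + 4\right)^{2}}{2} = - \frac{\left(\left(P + 5\right) + 4\right)^{2}}{2} = - \frac{\left(\left(5 + P\right) + 4\right)^{2}}{2} = - \frac{\left(9 + P\right)^{2}}{2}$)
$d{\left(-107,-174 \right)} - \frac{-9801 - 19660}{N{\left(-82 \right)} + 24193} = \left(-42 - -107\right) - \frac{-9801 - 19660}{- \frac{\left(9 - 82\right)^{2}}{2} + 24193} = \left(-42 + 107\right) - - \frac{29461}{- \frac{\left(-73\right)^{2}}{2} + 24193} = 65 - - \frac{29461}{\left(- \frac{1}{2}\right) 5329 + 24193} = 65 - - \frac{29461}{- \frac{5329}{2} + 24193} = 65 - - \frac{29461}{\frac{43057}{2}} = 65 - \left(-29461\right) \frac{2}{43057} = 65 - - \frac{58922}{43057} = 65 + \frac{58922}{43057} = \frac{2857627}{43057}$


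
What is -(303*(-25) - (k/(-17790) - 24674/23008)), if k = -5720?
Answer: 155011673965/20465616 ≈ 7574.3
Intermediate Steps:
-(303*(-25) - (k/(-17790) - 24674/23008)) = -(303*(-25) - (-5720/(-17790) - 24674/23008)) = -(-7575 - (-5720*(-1/17790) - 24674*1/23008)) = -(-7575 - (572/1779 - 12337/11504)) = -(-7575 - 1*(-15367235/20465616)) = -(-7575 + 15367235/20465616) = -1*(-155011673965/20465616) = 155011673965/20465616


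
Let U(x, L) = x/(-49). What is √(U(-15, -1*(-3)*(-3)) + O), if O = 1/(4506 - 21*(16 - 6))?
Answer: √69261186/15036 ≈ 0.55349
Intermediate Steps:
O = 1/4296 (O = 1/(4506 - 21*10) = 1/(4506 - 210) = 1/4296 ≈ 0.00023277)
U(x, L) = -x/49 (U(x, L) = x*(-1/49) = -x/49)
√(U(-15, -1*(-3)*(-3)) + O) = √(-1/49*(-15) + 1/4296) = √(15/49 + 1/4296) = √(64489/210504) = √69261186/15036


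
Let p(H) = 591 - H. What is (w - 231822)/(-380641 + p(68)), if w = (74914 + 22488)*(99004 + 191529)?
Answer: -14149131722/190059 ≈ -74446.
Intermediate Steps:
w = 28298495266 (w = 97402*290533 = 28298495266)
(w - 231822)/(-380641 + p(68)) = (28298495266 - 231822)/(-380641 + (591 - 1*68)) = 28298263444/(-380641 + (591 - 68)) = 28298263444/(-380641 + 523) = 28298263444/(-380118) = 28298263444*(-1/380118) = -14149131722/190059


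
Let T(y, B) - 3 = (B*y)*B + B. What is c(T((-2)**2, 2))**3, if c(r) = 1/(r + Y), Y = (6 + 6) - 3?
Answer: 1/27000 ≈ 3.7037e-5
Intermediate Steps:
Y = 9 (Y = 12 - 3 = 9)
T(y, B) = 3 + B + y*B**2 (T(y, B) = 3 + ((B*y)*B + B) = 3 + (y*B**2 + B) = 3 + (B + y*B**2) = 3 + B + y*B**2)
c(r) = 1/(9 + r) (c(r) = 1/(r + 9) = 1/(9 + r))
c(T((-2)**2, 2))**3 = (1/(9 + (3 + 2 + (-2)**2*2**2)))**3 = (1/(9 + (3 + 2 + 4*4)))**3 = (1/(9 + (3 + 2 + 16)))**3 = (1/(9 + 21))**3 = (1/30)**3 = 1/27000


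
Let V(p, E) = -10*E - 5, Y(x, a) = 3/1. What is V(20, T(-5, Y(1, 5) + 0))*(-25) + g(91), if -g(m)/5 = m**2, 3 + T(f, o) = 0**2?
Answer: -42030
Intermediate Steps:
Y(x, a) = 3 (Y(x, a) = 3*1 = 3)
T(f, o) = -3 (T(f, o) = -3 + 0**2 = -3 + 0 = -3)
V(p, E) = -5 - 10*E
g(m) = -5*m**2
V(20, T(-5, Y(1, 5) + 0))*(-25) + g(91) = (-5 - 10*(-3))*(-25) - 5*91**2 = (-5 + 30)*(-25) - 5*8281 = 25*(-25) - 41405 = -625 - 41405 = -42030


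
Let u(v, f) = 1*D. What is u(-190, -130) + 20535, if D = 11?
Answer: 20546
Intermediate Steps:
u(v, f) = 11 (u(v, f) = 1*11 = 11)
u(-190, -130) + 20535 = 11 + 20535 = 20546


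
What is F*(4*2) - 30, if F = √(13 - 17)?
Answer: -30 + 16*I ≈ -30.0 + 16.0*I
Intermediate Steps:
F = 2*I (F = √(-4) = 2*I ≈ 2.0*I)
F*(4*2) - 30 = (2*I)*(4*2) - 30 = (2*I)*8 - 30 = 16*I - 30 = -30 + 16*I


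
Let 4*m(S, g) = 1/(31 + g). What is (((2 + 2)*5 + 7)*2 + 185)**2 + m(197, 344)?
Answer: 85681501/1500 ≈ 57121.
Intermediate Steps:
m(S, g) = 1/(4*(31 + g))
(((2 + 2)*5 + 7)*2 + 185)**2 + m(197, 344) = (((2 + 2)*5 + 7)*2 + 185)**2 + 1/(4*(31 + 344)) = ((4*5 + 7)*2 + 185)**2 + (1/4)/375 = ((20 + 7)*2 + 185)**2 + (1/4)*(1/375) = (27*2 + 185)**2 + 1/1500 = (54 + 185)**2 + 1/1500 = 239**2 + 1/1500 = 57121 + 1/1500 = 85681501/1500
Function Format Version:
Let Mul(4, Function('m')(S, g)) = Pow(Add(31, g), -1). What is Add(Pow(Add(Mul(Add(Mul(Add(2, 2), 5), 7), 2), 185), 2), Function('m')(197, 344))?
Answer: Rational(85681501, 1500) ≈ 57121.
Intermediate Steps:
Function('m')(S, g) = Mul(Rational(1, 4), Pow(Add(31, g), -1))
Add(Pow(Add(Mul(Add(Mul(Add(2, 2), 5), 7), 2), 185), 2), Function('m')(197, 344)) = Add(Pow(Add(Mul(Add(Mul(Add(2, 2), 5), 7), 2), 185), 2), Mul(Rational(1, 4), Pow(Add(31, 344), -1))) = Add(Pow(Add(Mul(Add(Mul(4, 5), 7), 2), 185), 2), Mul(Rational(1, 4), Pow(375, -1))) = Add(Pow(Add(Mul(Add(20, 7), 2), 185), 2), Mul(Rational(1, 4), Rational(1, 375))) = Add(Pow(Add(Mul(27, 2), 185), 2), Rational(1, 1500)) = Add(Pow(Add(54, 185), 2), Rational(1, 1500)) = Add(Pow(239, 2), Rational(1, 1500)) = Add(57121, Rational(1, 1500)) = Rational(85681501, 1500)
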